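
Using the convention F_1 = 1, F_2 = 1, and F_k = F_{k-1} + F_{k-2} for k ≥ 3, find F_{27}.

Iterating the recurrence up to F_{23} = 28657 and F_{22} = 17711:
F_{24} = F_{23} + F_{22} = 28657 + 17711 = 46368
F_{25} = F_{24} + F_{23} = 46368 + 28657 = 75025
F_{26} = F_{25} + F_{24} = 75025 + 46368 = 121393
F_{27} = F_{26} + F_{25} = 121393 + 75025 = 196418

196418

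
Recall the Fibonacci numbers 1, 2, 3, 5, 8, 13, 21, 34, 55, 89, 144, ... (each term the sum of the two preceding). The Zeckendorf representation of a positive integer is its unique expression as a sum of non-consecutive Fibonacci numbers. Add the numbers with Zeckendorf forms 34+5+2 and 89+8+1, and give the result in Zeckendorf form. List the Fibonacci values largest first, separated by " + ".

The two numbers are 41 and 98, so their sum is 139.
139: greatest Fibonacci not exceeding it is 89, leaving 50
50: greatest Fibonacci not exceeding it is 34, leaving 16
16: greatest Fibonacci not exceeding it is 13, leaving 3
3: greatest Fibonacci not exceeding it is 3, leaving 0

89 + 34 + 13 + 3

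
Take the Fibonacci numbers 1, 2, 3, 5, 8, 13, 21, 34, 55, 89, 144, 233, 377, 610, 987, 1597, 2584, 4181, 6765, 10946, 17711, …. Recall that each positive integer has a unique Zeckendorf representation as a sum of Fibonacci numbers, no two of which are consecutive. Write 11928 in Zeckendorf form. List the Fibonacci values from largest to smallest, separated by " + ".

10946 + 610 + 233 + 89 + 34 + 13 + 3

Greedily peel off the largest Fibonacci term at each step:
10946 ≤ 11928 < 17711, so take 10946; remainder 982
610 ≤ 982 < 987, so take 610; remainder 372
233 ≤ 372 < 377, so take 233; remainder 139
89 ≤ 139 < 144, so take 89; remainder 50
34 ≤ 50 < 55, so take 34; remainder 16
13 ≤ 16 < 21, so take 13; remainder 3
3 ≤ 3 < 5, so take 3; remainder 0
So 11928 = 10946 + 610 + 233 + 89 + 34 + 13 + 3, with no two terms consecutive in the sequence.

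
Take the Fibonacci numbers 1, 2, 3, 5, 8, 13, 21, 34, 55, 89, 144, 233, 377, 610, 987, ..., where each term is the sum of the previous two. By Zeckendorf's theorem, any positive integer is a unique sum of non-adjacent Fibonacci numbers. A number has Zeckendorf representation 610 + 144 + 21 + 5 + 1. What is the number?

781

610 + 144 + 21 + 5 + 1 = 781.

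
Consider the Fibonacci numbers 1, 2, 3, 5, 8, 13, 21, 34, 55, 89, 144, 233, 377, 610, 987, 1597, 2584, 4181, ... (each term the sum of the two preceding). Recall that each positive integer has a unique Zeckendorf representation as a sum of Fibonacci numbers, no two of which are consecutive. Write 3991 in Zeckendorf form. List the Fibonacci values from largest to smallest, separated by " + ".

Greedy algorithm:
largest Fibonacci ≤ 3991 is 2584; 3991 − 2584 = 1407
largest Fibonacci ≤ 1407 is 987; 1407 − 987 = 420
largest Fibonacci ≤ 420 is 377; 420 − 377 = 43
largest Fibonacci ≤ 43 is 34; 43 − 34 = 9
largest Fibonacci ≤ 9 is 8; 9 − 8 = 1
largest Fibonacci ≤ 1 is 1; 1 − 1 = 0
So 3991 = 2584 + 987 + 377 + 34 + 8 + 1, with no two terms consecutive in the sequence.

2584 + 987 + 377 + 34 + 8 + 1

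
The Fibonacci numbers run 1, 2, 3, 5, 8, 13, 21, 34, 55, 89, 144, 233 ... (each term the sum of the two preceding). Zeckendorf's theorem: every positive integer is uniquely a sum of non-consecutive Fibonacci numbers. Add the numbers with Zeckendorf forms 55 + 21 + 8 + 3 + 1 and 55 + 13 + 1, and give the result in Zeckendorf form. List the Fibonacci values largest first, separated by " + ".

The two numbers are 88 and 69, so their sum is 157.
largest Fibonacci ≤ 157 is 144; 157 − 144 = 13
largest Fibonacci ≤ 13 is 13; 13 − 13 = 0

144 + 13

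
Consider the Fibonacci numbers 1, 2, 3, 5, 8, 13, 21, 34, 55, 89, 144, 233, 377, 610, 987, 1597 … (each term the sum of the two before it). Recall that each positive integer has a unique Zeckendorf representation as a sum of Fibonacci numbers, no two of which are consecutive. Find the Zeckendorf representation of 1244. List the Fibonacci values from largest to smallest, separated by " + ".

Greedily peel off the largest Fibonacci term at each step:
take 987 (≤ 1244); 1244 − 987 = 257
take 233 (≤ 257); 257 − 233 = 24
take 21 (≤ 24); 24 − 21 = 3
take 3 (≤ 3); 3 − 3 = 0
So 1244 = 987 + 233 + 21 + 3, with no two terms consecutive in the sequence.

987 + 233 + 21 + 3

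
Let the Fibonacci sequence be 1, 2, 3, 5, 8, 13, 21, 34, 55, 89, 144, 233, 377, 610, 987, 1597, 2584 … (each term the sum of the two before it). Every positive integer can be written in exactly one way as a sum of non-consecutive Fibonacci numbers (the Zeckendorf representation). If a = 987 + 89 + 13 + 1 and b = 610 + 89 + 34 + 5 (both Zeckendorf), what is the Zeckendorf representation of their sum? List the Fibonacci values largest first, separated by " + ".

1597 + 144 + 55 + 21 + 8 + 3

The two numbers are 1090 and 738, so their sum is 1828.
take 1597 (≤ 1828); 1828 − 1597 = 231
take 144 (≤ 231); 231 − 144 = 87
take 55 (≤ 87); 87 − 55 = 32
take 21 (≤ 32); 32 − 21 = 11
take 8 (≤ 11); 11 − 8 = 3
take 3 (≤ 3); 3 − 3 = 0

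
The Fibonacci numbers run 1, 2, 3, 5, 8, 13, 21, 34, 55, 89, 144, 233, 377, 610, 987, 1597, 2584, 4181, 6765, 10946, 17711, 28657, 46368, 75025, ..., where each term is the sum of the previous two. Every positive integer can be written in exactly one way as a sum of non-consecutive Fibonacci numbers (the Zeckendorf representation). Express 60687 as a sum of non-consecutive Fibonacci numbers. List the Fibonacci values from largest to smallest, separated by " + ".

46368 + 10946 + 2584 + 610 + 144 + 34 + 1

60687: greatest Fibonacci not exceeding it is 46368, leaving 14319
14319: greatest Fibonacci not exceeding it is 10946, leaving 3373
3373: greatest Fibonacci not exceeding it is 2584, leaving 789
789: greatest Fibonacci not exceeding it is 610, leaving 179
179: greatest Fibonacci not exceeding it is 144, leaving 35
35: greatest Fibonacci not exceeding it is 34, leaving 1
1: greatest Fibonacci not exceeding it is 1, leaving 0
So 60687 = 46368 + 10946 + 2584 + 610 + 144 + 34 + 1, with no two terms consecutive in the sequence.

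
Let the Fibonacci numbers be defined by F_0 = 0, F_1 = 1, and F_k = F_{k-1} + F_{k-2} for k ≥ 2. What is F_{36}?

14930352

Iterating the recurrence up to F_{29} = 514229 and F_{28} = 317811:
F_{30} = F_{29} + F_{28} = 514229 + 317811 = 832040
F_{31} = F_{30} + F_{29} = 832040 + 514229 = 1346269
F_{32} = F_{31} + F_{30} = 1346269 + 832040 = 2178309
F_{33} = F_{32} + F_{31} = 2178309 + 1346269 = 3524578
F_{34} = F_{33} + F_{32} = 3524578 + 2178309 = 5702887
F_{35} = F_{34} + F_{33} = 5702887 + 3524578 = 9227465
F_{36} = F_{35} + F_{34} = 9227465 + 5702887 = 14930352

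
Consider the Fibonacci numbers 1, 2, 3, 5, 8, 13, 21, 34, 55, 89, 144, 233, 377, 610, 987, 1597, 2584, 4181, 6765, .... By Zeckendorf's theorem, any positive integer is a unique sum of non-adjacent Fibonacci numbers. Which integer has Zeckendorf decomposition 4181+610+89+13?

4893

4181+610+89+13 = 4893.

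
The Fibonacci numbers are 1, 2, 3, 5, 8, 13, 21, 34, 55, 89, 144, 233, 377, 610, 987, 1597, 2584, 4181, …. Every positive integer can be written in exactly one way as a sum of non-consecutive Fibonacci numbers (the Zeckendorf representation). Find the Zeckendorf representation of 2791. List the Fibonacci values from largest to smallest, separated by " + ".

2584 + 144 + 55 + 8

subtract 2584 from 2791: 207 remains
subtract 144 from 207: 63 remains
subtract 55 from 63: 8 remains
subtract 8 from 8: 0 remains
So 2791 = 2584 + 144 + 55 + 8, with no two terms consecutive in the sequence.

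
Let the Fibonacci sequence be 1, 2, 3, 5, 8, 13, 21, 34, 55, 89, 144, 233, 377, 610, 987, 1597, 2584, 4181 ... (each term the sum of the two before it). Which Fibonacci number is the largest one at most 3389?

2584

2584 ≤ 3389 < 4181, so the largest Fibonacci number not exceeding 3389 is 2584.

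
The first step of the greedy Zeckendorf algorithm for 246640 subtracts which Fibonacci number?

196418

196418 ≤ 246640 < 317811, so the largest Fibonacci number not exceeding 246640 is 196418.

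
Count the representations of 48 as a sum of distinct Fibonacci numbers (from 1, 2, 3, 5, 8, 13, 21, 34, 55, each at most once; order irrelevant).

5

Each representation comes from the Zeckendorf form by replacing some F_k with F_{k−1} + F_{k−2} where possible.
48 = 34+13+1 = 34+8+5+1 = 34+8+3+2+1 = 21+13+8+5+1 = … (1 more), for 5 in all.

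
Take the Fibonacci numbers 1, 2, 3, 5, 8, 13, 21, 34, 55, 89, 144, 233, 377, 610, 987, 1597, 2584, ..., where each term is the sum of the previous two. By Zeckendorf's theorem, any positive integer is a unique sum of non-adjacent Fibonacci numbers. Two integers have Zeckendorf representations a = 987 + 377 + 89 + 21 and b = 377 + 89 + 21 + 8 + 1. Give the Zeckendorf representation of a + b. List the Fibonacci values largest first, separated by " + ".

1597 + 233 + 89 + 34 + 13 + 3 + 1

The two numbers are 1474 and 496, so their sum is 1970.
largest Fibonacci ≤ 1970 is 1597; 1970 − 1597 = 373
largest Fibonacci ≤ 373 is 233; 373 − 233 = 140
largest Fibonacci ≤ 140 is 89; 140 − 89 = 51
largest Fibonacci ≤ 51 is 34; 51 − 34 = 17
largest Fibonacci ≤ 17 is 13; 17 − 13 = 4
largest Fibonacci ≤ 4 is 3; 4 − 3 = 1
largest Fibonacci ≤ 1 is 1; 1 − 1 = 0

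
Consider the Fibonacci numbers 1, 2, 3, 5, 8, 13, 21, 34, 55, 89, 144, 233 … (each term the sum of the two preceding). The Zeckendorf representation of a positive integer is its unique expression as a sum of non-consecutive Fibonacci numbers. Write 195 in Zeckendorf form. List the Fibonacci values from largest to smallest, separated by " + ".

144 + 34 + 13 + 3 + 1

Repeatedly subtract the largest Fibonacci number that fits:
144 ≤ 195 < 233, so take 144; remainder 51
34 ≤ 51 < 55, so take 34; remainder 17
13 ≤ 17 < 21, so take 13; remainder 4
3 ≤ 4 < 5, so take 3; remainder 1
1 ≤ 1 < 2, so take 1; remainder 0
So 195 = 144 + 34 + 13 + 3 + 1, with no two terms consecutive in the sequence.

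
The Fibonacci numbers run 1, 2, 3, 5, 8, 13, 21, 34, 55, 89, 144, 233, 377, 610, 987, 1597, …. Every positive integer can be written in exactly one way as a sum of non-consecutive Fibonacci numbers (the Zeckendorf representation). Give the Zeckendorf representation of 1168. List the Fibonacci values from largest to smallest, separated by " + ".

Greedy algorithm:
1168: greatest Fibonacci not exceeding it is 987, leaving 181
181: greatest Fibonacci not exceeding it is 144, leaving 37
37: greatest Fibonacci not exceeding it is 34, leaving 3
3: greatest Fibonacci not exceeding it is 3, leaving 0
So 1168 = 987 + 144 + 34 + 3, with no two terms consecutive in the sequence.

987 + 144 + 34 + 3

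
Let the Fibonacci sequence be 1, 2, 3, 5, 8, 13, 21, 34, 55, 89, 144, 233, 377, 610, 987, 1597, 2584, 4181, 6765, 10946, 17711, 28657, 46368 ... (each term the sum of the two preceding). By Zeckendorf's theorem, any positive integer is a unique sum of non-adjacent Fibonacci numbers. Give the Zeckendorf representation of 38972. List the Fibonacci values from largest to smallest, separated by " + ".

28657 + 6765 + 2584 + 610 + 233 + 89 + 34

28657 ≤ 38972 < 46368, so take 28657; remainder 10315
6765 ≤ 10315 < 10946, so take 6765; remainder 3550
2584 ≤ 3550 < 4181, so take 2584; remainder 966
610 ≤ 966 < 987, so take 610; remainder 356
233 ≤ 356 < 377, so take 233; remainder 123
89 ≤ 123 < 144, so take 89; remainder 34
34 ≤ 34 < 55, so take 34; remainder 0
So 38972 = 28657 + 6765 + 2584 + 610 + 233 + 89 + 34, with no two terms consecutive in the sequence.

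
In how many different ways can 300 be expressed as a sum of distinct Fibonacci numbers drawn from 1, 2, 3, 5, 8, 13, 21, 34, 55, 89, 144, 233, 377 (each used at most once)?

300 = 233+55+8+3+1 = 233+34+21+8+3+1 = 144+89+55+8+3+1 = … (1 more), for 4 in all.

4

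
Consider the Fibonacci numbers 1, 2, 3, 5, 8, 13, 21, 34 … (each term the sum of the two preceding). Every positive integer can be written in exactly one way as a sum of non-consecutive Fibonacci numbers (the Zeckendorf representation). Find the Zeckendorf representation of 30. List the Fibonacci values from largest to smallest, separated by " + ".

21 + 8 + 1

take 21 (≤ 30); 30 − 21 = 9
take 8 (≤ 9); 9 − 8 = 1
take 1 (≤ 1); 1 − 1 = 0
So 30 = 21 + 8 + 1, with no two terms consecutive in the sequence.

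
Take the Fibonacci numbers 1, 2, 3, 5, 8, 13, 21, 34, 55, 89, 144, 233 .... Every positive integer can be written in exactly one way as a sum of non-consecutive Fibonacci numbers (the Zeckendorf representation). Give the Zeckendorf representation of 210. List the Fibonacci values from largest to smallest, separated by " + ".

144 + 55 + 8 + 3

210 − 144 = 66
66 − 55 = 11
11 − 8 = 3
3 − 3 = 0
So 210 = 144 + 55 + 8 + 3, with no two terms consecutive in the sequence.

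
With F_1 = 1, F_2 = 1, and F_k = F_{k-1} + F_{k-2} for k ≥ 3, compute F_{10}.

Iterating the recurrence up to F_{6} = 8 and F_{5} = 5:
F_{7} = F_{6} + F_{5} = 8 + 5 = 13
F_{8} = F_{7} + F_{6} = 13 + 8 = 21
F_{9} = F_{8} + F_{7} = 21 + 13 = 34
F_{10} = F_{9} + F_{8} = 34 + 21 = 55

55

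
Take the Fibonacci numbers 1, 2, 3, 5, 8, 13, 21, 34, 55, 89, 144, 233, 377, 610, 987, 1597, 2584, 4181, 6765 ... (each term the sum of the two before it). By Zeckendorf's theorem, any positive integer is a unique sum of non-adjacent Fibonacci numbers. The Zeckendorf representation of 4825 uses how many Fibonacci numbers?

3

4181 ≤ 4825 < 6765, so take 4181; remainder 644
610 ≤ 644 < 987, so take 610; remainder 34
34 ≤ 34 < 55, so take 34; remainder 0
4825 = 4181 + 610 + 34, which has 3 terms.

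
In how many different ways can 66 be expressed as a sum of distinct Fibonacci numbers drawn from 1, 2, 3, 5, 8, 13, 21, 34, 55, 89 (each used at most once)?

Starting from the Zeckendorf form and repeatedly splitting a term F_k into F_{k−1} + F_{k−2} (when neither is already used) reaches every representation.
66 = 55+8+3 = 55+8+2+1 = 34+21+8+3 = 55+5+3+2+1 = 34+21+8+2+1 = … (2 more), for 7 in all.

7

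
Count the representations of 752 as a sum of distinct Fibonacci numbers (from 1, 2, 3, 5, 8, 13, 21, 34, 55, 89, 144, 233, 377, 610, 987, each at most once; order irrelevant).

Each representation comes from the Zeckendorf form by replacing some F_k with F_{k−1} + F_{k−2} where possible.
752 = 610+89+34+13+5+1 = 610+89+34+13+3+2+1 = 377+233+89+34+13+5+1 = … (8 more), for 11 in all.

11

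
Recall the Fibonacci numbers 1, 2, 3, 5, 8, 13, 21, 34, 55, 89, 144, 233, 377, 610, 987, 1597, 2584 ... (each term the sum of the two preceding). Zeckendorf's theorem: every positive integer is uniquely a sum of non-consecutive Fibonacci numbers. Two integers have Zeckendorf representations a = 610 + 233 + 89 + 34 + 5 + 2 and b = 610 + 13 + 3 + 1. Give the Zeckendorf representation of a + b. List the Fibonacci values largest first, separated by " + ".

The two numbers are 973 and 627, so their sum is 1600.
1600 − 1597 = 3
3 − 3 = 0

1597 + 3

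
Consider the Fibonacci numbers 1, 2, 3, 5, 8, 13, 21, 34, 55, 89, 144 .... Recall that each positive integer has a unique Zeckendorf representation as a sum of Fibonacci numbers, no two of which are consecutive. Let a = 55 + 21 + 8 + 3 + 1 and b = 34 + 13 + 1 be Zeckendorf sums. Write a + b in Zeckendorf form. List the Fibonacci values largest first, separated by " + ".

The two numbers are 88 and 48, so their sum is 136.
136: greatest Fibonacci not exceeding it is 89, leaving 47
47: greatest Fibonacci not exceeding it is 34, leaving 13
13: greatest Fibonacci not exceeding it is 13, leaving 0

89 + 34 + 13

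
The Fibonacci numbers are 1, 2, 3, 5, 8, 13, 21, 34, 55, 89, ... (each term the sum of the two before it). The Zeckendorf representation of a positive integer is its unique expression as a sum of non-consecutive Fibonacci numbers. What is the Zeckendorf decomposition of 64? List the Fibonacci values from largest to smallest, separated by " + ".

Greedily peel off the largest Fibonacci term at each step:
64: greatest Fibonacci not exceeding it is 55, leaving 9
9: greatest Fibonacci not exceeding it is 8, leaving 1
1: greatest Fibonacci not exceeding it is 1, leaving 0
So 64 = 55 + 8 + 1, with no two terms consecutive in the sequence.

55 + 8 + 1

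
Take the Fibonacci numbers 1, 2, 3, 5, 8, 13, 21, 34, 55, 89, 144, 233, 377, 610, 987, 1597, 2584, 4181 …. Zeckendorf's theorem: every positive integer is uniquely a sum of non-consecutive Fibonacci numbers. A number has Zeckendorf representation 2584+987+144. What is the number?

2584+987+144 = 3715.

3715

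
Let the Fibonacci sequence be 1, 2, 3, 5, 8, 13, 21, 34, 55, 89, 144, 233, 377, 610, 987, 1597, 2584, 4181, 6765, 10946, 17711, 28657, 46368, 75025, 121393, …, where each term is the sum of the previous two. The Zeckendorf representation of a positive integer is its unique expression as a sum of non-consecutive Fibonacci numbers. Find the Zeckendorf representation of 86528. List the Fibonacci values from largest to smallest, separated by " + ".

75025 + 10946 + 377 + 144 + 34 + 2

86528: greatest Fibonacci not exceeding it is 75025, leaving 11503
11503: greatest Fibonacci not exceeding it is 10946, leaving 557
557: greatest Fibonacci not exceeding it is 377, leaving 180
180: greatest Fibonacci not exceeding it is 144, leaving 36
36: greatest Fibonacci not exceeding it is 34, leaving 2
2: greatest Fibonacci not exceeding it is 2, leaving 0
So 86528 = 75025 + 10946 + 377 + 144 + 34 + 2, with no two terms consecutive in the sequence.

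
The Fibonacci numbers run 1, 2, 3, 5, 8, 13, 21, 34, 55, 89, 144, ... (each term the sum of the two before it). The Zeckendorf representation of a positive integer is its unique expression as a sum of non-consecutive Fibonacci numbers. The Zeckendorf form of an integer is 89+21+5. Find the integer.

115

89+21+5 = 115.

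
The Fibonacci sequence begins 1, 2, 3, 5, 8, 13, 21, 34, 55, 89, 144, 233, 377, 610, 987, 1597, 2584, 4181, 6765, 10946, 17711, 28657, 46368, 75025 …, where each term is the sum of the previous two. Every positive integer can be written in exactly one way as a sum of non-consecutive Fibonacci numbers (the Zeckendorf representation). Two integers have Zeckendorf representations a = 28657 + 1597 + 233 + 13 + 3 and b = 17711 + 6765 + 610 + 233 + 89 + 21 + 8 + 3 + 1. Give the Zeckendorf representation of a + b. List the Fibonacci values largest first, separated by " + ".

46368 + 6765 + 2584 + 144 + 55 + 21 + 5 + 2

The two numbers are 30503 and 25441, so their sum is 55944.
55944 − 46368 = 9576
9576 − 6765 = 2811
2811 − 2584 = 227
227 − 144 = 83
83 − 55 = 28
28 − 21 = 7
7 − 5 = 2
2 − 2 = 0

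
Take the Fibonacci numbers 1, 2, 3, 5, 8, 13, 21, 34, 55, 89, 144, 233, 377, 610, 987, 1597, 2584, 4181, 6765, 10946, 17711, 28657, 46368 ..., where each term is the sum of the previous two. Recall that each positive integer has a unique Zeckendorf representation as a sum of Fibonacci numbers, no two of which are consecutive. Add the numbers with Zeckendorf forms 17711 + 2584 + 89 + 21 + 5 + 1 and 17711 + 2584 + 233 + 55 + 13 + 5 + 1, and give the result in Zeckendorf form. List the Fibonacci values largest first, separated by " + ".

The two numbers are 20411 and 20602, so their sum is 41013.
subtract 28657 from 41013: 12356 remains
subtract 10946 from 12356: 1410 remains
subtract 987 from 1410: 423 remains
subtract 377 from 423: 46 remains
subtract 34 from 46: 12 remains
subtract 8 from 12: 4 remains
subtract 3 from 4: 1 remains
subtract 1 from 1: 0 remains

28657 + 10946 + 987 + 377 + 34 + 8 + 3 + 1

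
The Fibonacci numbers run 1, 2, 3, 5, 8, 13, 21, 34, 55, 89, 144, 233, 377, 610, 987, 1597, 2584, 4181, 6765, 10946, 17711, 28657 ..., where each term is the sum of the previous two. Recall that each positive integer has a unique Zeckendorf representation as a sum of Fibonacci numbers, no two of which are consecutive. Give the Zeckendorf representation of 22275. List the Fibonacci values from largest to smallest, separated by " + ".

Greedily peel off the largest Fibonacci term at each step:
largest Fibonacci ≤ 22275 is 17711; 22275 − 17711 = 4564
largest Fibonacci ≤ 4564 is 4181; 4564 − 4181 = 383
largest Fibonacci ≤ 383 is 377; 383 − 377 = 6
largest Fibonacci ≤ 6 is 5; 6 − 5 = 1
largest Fibonacci ≤ 1 is 1; 1 − 1 = 0
So 22275 = 17711 + 4181 + 377 + 5 + 1, with no two terms consecutive in the sequence.

17711 + 4181 + 377 + 5 + 1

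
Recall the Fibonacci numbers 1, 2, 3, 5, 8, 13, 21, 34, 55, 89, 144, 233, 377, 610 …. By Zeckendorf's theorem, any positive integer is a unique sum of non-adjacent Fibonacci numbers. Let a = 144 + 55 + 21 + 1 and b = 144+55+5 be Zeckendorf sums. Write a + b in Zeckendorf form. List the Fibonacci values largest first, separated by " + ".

377 + 34 + 13 + 1

The two numbers are 221 and 204, so their sum is 425.
Repeatedly subtract the largest Fibonacci number that fits:
subtract 377 from 425: 48 remains
subtract 34 from 48: 14 remains
subtract 13 from 14: 1 remains
subtract 1 from 1: 0 remains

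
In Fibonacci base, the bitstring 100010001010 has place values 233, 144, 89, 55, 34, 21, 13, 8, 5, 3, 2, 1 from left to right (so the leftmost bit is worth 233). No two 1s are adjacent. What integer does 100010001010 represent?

274

Summing the place values of the 1 bits: 233 + 34 + 5 + 2 = 274.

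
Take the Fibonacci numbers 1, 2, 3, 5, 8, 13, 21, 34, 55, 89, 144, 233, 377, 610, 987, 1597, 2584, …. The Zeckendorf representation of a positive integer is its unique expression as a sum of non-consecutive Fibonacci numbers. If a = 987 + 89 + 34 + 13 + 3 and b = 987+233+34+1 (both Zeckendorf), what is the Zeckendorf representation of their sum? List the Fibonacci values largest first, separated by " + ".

1597 + 610 + 144 + 21 + 8 + 1

The two numbers are 1126 and 1255, so their sum is 2381.
1597 ≤ 2381 < 2584, so take 1597; remainder 784
610 ≤ 784 < 987, so take 610; remainder 174
144 ≤ 174 < 233, so take 144; remainder 30
21 ≤ 30 < 34, so take 21; remainder 9
8 ≤ 9 < 13, so take 8; remainder 1
1 ≤ 1 < 2, so take 1; remainder 0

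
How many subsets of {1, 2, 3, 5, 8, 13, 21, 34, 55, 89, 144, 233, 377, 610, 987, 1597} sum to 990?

13

990 = 987+3 = 987+2+1 = 610+377+3 = 610+377+2+1 = … (9 more), for 13 in all.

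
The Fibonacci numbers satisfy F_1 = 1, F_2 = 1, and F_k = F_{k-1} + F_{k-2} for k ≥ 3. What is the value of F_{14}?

377

Iterating the recurrence up to F_{7} = 13 and F_{6} = 8:
F_{8} = F_{7} + F_{6} = 13 + 8 = 21
F_{9} = F_{8} + F_{7} = 21 + 13 = 34
F_{10} = F_{9} + F_{8} = 34 + 21 = 55
F_{11} = F_{10} + F_{9} = 55 + 34 = 89
F_{12} = F_{11} + F_{10} = 89 + 55 = 144
F_{13} = F_{12} + F_{11} = 144 + 89 = 233
F_{14} = F_{13} + F_{12} = 233 + 144 = 377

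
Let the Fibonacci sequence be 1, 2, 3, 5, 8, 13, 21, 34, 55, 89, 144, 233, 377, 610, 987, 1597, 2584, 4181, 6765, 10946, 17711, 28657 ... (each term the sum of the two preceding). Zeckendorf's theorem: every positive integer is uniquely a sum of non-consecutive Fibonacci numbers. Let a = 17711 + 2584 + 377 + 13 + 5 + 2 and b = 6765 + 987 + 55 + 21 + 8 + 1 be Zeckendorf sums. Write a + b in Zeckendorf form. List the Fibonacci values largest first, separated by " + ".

17711 + 6765 + 2584 + 987 + 377 + 89 + 13 + 3

The two numbers are 20692 and 7837, so their sum is 28529.
28529 − 17711 = 10818
10818 − 6765 = 4053
4053 − 2584 = 1469
1469 − 987 = 482
482 − 377 = 105
105 − 89 = 16
16 − 13 = 3
3 − 3 = 0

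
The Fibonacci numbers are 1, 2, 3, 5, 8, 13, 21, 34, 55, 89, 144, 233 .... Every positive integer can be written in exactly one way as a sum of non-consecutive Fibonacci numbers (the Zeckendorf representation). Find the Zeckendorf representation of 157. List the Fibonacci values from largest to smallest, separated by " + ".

Greedy algorithm:
largest Fibonacci ≤ 157 is 144; 157 − 144 = 13
largest Fibonacci ≤ 13 is 13; 13 − 13 = 0
So 157 = 144 + 13, with no two terms consecutive in the sequence.

144 + 13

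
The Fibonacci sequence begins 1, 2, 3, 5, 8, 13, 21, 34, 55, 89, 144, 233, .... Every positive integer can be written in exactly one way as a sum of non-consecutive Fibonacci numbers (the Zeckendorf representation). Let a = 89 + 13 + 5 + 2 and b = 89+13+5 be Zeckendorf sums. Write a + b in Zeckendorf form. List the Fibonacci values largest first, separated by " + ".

The two numbers are 109 and 107, so their sum is 216.
subtract 144 from 216: 72 remains
subtract 55 from 72: 17 remains
subtract 13 from 17: 4 remains
subtract 3 from 4: 1 remains
subtract 1 from 1: 0 remains

144 + 55 + 13 + 3 + 1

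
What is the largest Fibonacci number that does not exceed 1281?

987

987 ≤ 1281 < 1597, so the largest Fibonacci number not exceeding 1281 is 987.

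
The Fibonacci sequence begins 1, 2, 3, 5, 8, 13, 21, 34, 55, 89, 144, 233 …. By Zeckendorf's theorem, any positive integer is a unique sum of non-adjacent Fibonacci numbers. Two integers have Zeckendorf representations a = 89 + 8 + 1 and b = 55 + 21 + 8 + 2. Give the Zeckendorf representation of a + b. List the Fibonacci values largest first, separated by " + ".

The two numbers are 98 and 86, so their sum is 184.
184: greatest Fibonacci not exceeding it is 144, leaving 40
40: greatest Fibonacci not exceeding it is 34, leaving 6
6: greatest Fibonacci not exceeding it is 5, leaving 1
1: greatest Fibonacci not exceeding it is 1, leaving 0

144 + 34 + 5 + 1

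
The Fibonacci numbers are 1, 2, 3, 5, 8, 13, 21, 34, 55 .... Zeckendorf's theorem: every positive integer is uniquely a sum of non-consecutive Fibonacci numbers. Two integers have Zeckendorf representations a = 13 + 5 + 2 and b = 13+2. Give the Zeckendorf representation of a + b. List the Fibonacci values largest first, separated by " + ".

The two numbers are 20 and 15, so their sum is 35.
35: greatest Fibonacci not exceeding it is 34, leaving 1
1: greatest Fibonacci not exceeding it is 1, leaving 0

34 + 1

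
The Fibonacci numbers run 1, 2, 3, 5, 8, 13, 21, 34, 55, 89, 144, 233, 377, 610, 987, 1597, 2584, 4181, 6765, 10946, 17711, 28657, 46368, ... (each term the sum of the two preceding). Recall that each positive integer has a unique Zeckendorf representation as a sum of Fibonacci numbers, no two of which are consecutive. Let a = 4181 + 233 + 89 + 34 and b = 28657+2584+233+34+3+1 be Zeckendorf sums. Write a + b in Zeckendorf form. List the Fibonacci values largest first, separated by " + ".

28657 + 6765 + 610 + 13 + 3 + 1

The two numbers are 4537 and 31512, so their sum is 36049.
28657 ≤ 36049 < 46368, so take 28657; remainder 7392
6765 ≤ 7392 < 10946, so take 6765; remainder 627
610 ≤ 627 < 987, so take 610; remainder 17
13 ≤ 17 < 21, so take 13; remainder 4
3 ≤ 4 < 5, so take 3; remainder 1
1 ≤ 1 < 2, so take 1; remainder 0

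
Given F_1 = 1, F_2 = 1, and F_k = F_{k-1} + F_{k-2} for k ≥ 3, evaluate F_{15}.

610

Iterating the recurrence up to F_{9} = 34 and F_{8} = 21:
F_{10} = F_{9} + F_{8} = 34 + 21 = 55
F_{11} = F_{10} + F_{9} = 55 + 34 = 89
F_{12} = F_{11} + F_{10} = 89 + 55 = 144
F_{13} = F_{12} + F_{11} = 144 + 89 = 233
F_{14} = F_{13} + F_{12} = 233 + 144 = 377
F_{15} = F_{14} + F_{13} = 377 + 233 = 610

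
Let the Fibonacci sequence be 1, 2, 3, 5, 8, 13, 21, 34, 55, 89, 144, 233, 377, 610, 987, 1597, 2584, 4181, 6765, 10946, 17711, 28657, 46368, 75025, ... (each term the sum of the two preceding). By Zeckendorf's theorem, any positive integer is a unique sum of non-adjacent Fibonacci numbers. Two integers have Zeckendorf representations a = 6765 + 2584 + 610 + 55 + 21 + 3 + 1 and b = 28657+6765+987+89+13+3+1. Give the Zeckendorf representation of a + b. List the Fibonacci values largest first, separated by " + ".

46368 + 144 + 34 + 8

The two numbers are 10039 and 36515, so their sum is 46554.
46554: greatest Fibonacci not exceeding it is 46368, leaving 186
186: greatest Fibonacci not exceeding it is 144, leaving 42
42: greatest Fibonacci not exceeding it is 34, leaving 8
8: greatest Fibonacci not exceeding it is 8, leaving 0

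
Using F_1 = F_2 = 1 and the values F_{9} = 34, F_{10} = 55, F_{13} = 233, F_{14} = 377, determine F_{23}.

By the addition formula F_{m+n} = F_m F_{n+1} + F_{m−1} F_n with m=14, n=9: F_{23} = 377·55 + 233·34 = 20735 + 7922 = 28657.

28657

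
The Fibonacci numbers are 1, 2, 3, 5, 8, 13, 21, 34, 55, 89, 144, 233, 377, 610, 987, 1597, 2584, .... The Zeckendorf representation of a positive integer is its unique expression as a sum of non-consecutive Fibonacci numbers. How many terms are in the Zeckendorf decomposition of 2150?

6

subtract 1597 from 2150: 553 remains
subtract 377 from 553: 176 remains
subtract 144 from 176: 32 remains
subtract 21 from 32: 11 remains
subtract 8 from 11: 3 remains
subtract 3 from 3: 0 remains
2150 = 1597 + 377 + 144 + 21 + 8 + 3, which has 6 terms.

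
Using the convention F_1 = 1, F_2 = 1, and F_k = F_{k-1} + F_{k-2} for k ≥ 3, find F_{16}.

987

Iterating the recurrence up to F_{12} = 144 and F_{11} = 89:
F_{13} = F_{12} + F_{11} = 144 + 89 = 233
F_{14} = F_{13} + F_{12} = 233 + 144 = 377
F_{15} = F_{14} + F_{13} = 377 + 233 = 610
F_{16} = F_{15} + F_{14} = 610 + 377 = 987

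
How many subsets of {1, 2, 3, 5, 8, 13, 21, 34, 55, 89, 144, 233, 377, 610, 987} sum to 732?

5

Each representation comes from the Zeckendorf form by replacing some F_k with F_{k−1} + F_{k−2} where possible.
732 = 610+89+21+8+3+1 = 610+55+34+21+8+3+1 = 377+233+89+21+8+3+1 = … (2 more), for 5 in all.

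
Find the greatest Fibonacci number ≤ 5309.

4181 ≤ 5309 < 6765, so the largest Fibonacci number not exceeding 5309 is 4181.

4181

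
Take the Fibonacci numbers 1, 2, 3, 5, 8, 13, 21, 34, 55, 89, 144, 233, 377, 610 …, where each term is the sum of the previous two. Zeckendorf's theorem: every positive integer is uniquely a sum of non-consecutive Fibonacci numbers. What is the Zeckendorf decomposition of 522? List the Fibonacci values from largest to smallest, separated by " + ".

377 + 144 + 1

522 − 377 = 145
145 − 144 = 1
1 − 1 = 0
So 522 = 377 + 144 + 1, with no two terms consecutive in the sequence.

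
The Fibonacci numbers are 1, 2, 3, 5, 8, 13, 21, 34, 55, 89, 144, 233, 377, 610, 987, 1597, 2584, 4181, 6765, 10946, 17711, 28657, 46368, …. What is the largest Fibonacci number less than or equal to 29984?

28657 ≤ 29984 < 46368, so the largest Fibonacci number not exceeding 29984 is 28657.

28657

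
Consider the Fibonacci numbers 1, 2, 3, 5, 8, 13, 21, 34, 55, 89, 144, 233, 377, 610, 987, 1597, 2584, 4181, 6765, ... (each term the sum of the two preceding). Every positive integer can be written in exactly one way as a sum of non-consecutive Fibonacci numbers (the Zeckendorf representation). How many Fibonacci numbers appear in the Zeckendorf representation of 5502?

Repeatedly subtract the largest Fibonacci number that fits:
5502 − 4181 = 1321
1321 − 987 = 334
334 − 233 = 101
101 − 89 = 12
12 − 8 = 4
4 − 3 = 1
1 − 1 = 0
5502 = 4181 + 987 + 233 + 89 + 8 + 3 + 1, which has 7 terms.

7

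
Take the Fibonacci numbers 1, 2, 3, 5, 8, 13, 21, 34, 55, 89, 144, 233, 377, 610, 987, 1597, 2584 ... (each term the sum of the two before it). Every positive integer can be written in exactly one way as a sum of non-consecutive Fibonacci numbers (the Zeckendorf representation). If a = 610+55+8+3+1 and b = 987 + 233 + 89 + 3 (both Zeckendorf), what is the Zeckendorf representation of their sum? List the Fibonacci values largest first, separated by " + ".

1597 + 377 + 13 + 2

The two numbers are 677 and 1312, so their sum is 1989.
Repeatedly subtract the largest Fibonacci number that fits:
take 1597 (≤ 1989); 1989 − 1597 = 392
take 377 (≤ 392); 392 − 377 = 15
take 13 (≤ 15); 15 − 13 = 2
take 2 (≤ 2); 2 − 2 = 0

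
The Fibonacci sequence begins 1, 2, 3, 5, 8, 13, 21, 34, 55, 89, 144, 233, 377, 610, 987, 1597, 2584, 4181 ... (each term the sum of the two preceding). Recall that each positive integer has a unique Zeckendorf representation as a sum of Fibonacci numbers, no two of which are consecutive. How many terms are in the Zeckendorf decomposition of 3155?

6

3155 − 2584 = 571
571 − 377 = 194
194 − 144 = 50
50 − 34 = 16
16 − 13 = 3
3 − 3 = 0
3155 = 2584 + 377 + 144 + 34 + 13 + 3, which has 6 terms.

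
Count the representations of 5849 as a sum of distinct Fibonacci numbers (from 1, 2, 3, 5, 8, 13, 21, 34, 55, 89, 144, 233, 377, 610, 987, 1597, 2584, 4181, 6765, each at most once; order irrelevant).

Starting from the Zeckendorf form and repeatedly splitting a term F_k into F_{k−1} + F_{k−2} (when neither is already used) reaches every representation.
5849 = 4181+1597+55+13+3 = 4181+1597+55+13+2+1 = 4181+1597+55+8+5+3 = 4181+1597+34+21+13+3 = 4181+987+610+55+13+3 = … (51 more), for 56 in all.

56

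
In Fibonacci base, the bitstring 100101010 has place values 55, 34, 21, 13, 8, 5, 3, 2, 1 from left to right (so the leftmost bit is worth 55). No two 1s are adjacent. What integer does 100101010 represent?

75

Summing the place values of the 1 bits: 55 + 13 + 5 + 2 = 75.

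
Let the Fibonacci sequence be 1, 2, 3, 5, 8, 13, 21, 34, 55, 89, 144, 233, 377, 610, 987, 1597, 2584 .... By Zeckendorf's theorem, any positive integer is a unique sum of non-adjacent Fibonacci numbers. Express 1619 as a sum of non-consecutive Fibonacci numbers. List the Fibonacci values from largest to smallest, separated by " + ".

1597 ≤ 1619 < 2584, so take 1597; remainder 22
21 ≤ 22 < 34, so take 21; remainder 1
1 ≤ 1 < 2, so take 1; remainder 0
So 1619 = 1597 + 21 + 1, with no two terms consecutive in the sequence.

1597 + 21 + 1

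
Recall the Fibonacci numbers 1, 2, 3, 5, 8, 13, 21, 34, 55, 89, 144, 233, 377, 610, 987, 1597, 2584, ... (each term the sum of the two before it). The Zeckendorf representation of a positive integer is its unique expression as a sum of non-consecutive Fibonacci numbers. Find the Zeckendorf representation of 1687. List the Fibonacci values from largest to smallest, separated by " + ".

1597 + 89 + 1

1687 − 1597 = 90
90 − 89 = 1
1 − 1 = 0
So 1687 = 1597 + 89 + 1, with no two terms consecutive in the sequence.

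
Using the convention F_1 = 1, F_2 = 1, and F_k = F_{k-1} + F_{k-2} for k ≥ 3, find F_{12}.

144

Iterating the recurrence up to F_{7} = 13 and F_{6} = 8:
F_{8} = F_{7} + F_{6} = 13 + 8 = 21
F_{9} = F_{8} + F_{7} = 21 + 13 = 34
F_{10} = F_{9} + F_{8} = 34 + 21 = 55
F_{11} = F_{10} + F_{9} = 55 + 34 = 89
F_{12} = F_{11} + F_{10} = 89 + 55 = 144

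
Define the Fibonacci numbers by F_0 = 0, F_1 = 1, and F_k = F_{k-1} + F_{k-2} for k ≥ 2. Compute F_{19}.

4181

Iterating the recurrence up to F_{14} = 377 and F_{13} = 233:
F_{15} = F_{14} + F_{13} = 377 + 233 = 610
F_{16} = F_{15} + F_{14} = 610 + 377 = 987
F_{17} = F_{16} + F_{15} = 987 + 610 = 1597
F_{18} = F_{17} + F_{16} = 1597 + 987 = 2584
F_{19} = F_{18} + F_{17} = 2584 + 1597 = 4181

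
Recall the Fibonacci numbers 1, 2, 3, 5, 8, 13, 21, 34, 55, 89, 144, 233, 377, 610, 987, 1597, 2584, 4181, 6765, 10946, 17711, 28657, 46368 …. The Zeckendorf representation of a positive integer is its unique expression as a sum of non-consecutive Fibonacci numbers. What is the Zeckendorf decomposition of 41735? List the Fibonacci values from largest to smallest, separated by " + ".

take 28657 (≤ 41735); 41735 − 28657 = 13078
take 10946 (≤ 13078); 13078 − 10946 = 2132
take 1597 (≤ 2132); 2132 − 1597 = 535
take 377 (≤ 535); 535 − 377 = 158
take 144 (≤ 158); 158 − 144 = 14
take 13 (≤ 14); 14 − 13 = 1
take 1 (≤ 1); 1 − 1 = 0
So 41735 = 28657 + 10946 + 1597 + 377 + 144 + 13 + 1, with no two terms consecutive in the sequence.

28657 + 10946 + 1597 + 377 + 144 + 13 + 1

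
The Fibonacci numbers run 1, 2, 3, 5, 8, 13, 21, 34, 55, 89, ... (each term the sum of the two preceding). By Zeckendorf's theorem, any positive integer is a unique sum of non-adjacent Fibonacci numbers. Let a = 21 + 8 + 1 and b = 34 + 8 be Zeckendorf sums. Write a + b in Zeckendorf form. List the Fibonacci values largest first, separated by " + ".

The two numbers are 30 and 42, so their sum is 72.
take 55 (≤ 72); 72 − 55 = 17
take 13 (≤ 17); 17 − 13 = 4
take 3 (≤ 4); 4 − 3 = 1
take 1 (≤ 1); 1 − 1 = 0

55 + 13 + 3 + 1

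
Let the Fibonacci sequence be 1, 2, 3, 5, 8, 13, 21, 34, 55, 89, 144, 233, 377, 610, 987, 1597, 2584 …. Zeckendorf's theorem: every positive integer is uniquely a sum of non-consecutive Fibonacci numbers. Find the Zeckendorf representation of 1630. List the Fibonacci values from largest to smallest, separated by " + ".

Greedily peel off the largest Fibonacci term at each step:
1630 − 1597 = 33
33 − 21 = 12
12 − 8 = 4
4 − 3 = 1
1 − 1 = 0
So 1630 = 1597 + 21 + 8 + 3 + 1, with no two terms consecutive in the sequence.

1597 + 21 + 8 + 3 + 1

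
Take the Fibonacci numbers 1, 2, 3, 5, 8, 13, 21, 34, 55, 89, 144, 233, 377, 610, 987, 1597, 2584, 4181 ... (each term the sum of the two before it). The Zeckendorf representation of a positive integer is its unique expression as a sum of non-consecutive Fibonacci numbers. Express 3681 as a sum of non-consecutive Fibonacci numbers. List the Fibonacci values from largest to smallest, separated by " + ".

Greedy algorithm:
3681 − 2584 = 1097
1097 − 987 = 110
110 − 89 = 21
21 − 21 = 0
So 3681 = 2584 + 987 + 89 + 21, with no two terms consecutive in the sequence.

2584 + 987 + 89 + 21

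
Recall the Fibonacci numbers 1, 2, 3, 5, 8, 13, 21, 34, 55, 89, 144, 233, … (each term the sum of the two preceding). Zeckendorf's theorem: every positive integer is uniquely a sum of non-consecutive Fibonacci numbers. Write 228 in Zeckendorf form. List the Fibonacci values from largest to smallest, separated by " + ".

Greedy algorithm:
144 ≤ 228 < 233, so take 144; remainder 84
55 ≤ 84 < 89, so take 55; remainder 29
21 ≤ 29 < 34, so take 21; remainder 8
8 ≤ 8 < 13, so take 8; remainder 0
So 228 = 144 + 55 + 21 + 8, with no two terms consecutive in the sequence.

144 + 55 + 21 + 8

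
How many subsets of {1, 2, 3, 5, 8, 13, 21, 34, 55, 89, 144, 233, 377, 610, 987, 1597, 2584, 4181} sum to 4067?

24

Each representation comes from the Zeckendorf form by replacing some F_k with F_{k−1} + F_{k−2} where possible.
4067 = 2584+987+377+89+21+8+1 = 2584+987+377+89+21+5+3+1 = 2584+987+377+55+34+21+8+1 = … (21 more), for 24 in all.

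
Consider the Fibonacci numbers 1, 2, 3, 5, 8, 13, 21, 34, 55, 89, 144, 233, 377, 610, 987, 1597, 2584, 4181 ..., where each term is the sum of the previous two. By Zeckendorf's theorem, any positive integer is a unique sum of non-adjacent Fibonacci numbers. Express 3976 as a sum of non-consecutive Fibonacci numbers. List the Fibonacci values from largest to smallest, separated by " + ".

2584 + 987 + 377 + 21 + 5 + 2

Repeatedly subtract the largest Fibonacci number that fits:
subtract 2584 from 3976: 1392 remains
subtract 987 from 1392: 405 remains
subtract 377 from 405: 28 remains
subtract 21 from 28: 7 remains
subtract 5 from 7: 2 remains
subtract 2 from 2: 0 remains
So 3976 = 2584 + 987 + 377 + 21 + 5 + 2, with no two terms consecutive in the sequence.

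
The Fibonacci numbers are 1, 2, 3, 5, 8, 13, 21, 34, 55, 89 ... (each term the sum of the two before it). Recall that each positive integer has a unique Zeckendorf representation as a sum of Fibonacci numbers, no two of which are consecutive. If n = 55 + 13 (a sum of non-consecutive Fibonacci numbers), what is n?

68

55 + 13 = 68.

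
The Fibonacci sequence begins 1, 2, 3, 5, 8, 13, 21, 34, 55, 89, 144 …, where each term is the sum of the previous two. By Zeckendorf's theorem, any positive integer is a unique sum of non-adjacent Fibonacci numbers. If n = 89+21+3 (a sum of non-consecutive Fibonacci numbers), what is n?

89+21+3 = 113.

113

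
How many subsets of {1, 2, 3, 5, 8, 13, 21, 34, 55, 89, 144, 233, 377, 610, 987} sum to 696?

12

696 = 610+55+21+8+2 = 610+55+21+5+3+2 = 377+233+55+21+8+2 = 610+55+13+8+5+3+2 = … (8 more), for 12 in all.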